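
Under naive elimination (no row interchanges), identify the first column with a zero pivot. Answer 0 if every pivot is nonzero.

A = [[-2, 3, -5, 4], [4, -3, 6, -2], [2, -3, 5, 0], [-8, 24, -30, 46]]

first zero-pivot column = 3

Naive forward elimination:
R2 <- R2 - (-2)*R1:  [  0   3  -4   6 ]
R3 <- R3 - (-1)*R1:  [ 0  0  0  4 ]
R4 <- R4 - (4)*R1:  [   0   12  -10   30 ]
R4 <- R4 - (4)*R2:  [ 0  0  6  6 ]
Matrix at this point:
[ -2  3  -5  4 ]
[  0  3  -4  6 ]
[  0  0   0  4 ]
[  0  0   6  6 ]
Pivot entry (3,3) is zero but row 4 has 6 in column 3 -> naive elimination stops; a row interchange (e.g. R3 <-> R4) would be required here.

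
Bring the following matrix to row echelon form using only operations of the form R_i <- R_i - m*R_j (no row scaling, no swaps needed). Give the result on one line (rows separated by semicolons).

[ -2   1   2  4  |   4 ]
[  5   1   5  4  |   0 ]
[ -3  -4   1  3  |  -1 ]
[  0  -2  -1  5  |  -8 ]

Forward elimination:
R2 <- R2 - (-5/2)*R1:  [   0  7/2   10   14   10 ]
R3 <- R3 - (3/2)*R1:  [     0  -11/2     -2     -3     -7 ]
R3 <- R3 - (-11/7)*R2:  [    0     0  96/7    19  61/7 ]
R4 <- R4 - (-4/7)*R2:  [     0      0   33/7     13  -16/7 ]
R4 <- R4 - (11/32)*R3:  [       0        0        0   207/32  -169/32 ]
Row echelon form:
[ -2    1     2       4  |        4 ]
[  0  7/2    10      14  |       10 ]
[  0    0  96/7      19  |     61/7 ]
[  0    0     0  207/32  |  -169/32 ]

REF = [-2 1 2 4 4; 0 7/2 10 14 10; 0 0 96/7 19 61/7; 0 0 0 207/32 -169/32]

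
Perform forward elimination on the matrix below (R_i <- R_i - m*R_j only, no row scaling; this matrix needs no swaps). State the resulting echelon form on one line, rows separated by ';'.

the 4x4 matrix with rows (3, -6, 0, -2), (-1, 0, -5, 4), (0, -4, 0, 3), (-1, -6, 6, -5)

REF = [3 -6 0 -2; 0 -2 -5 10/3; 0 0 10 -11/3; 0 0 0 -142/15]

Forward elimination:
R2 <- R2 - (-1/3)*R1:  [    0    -2    -5  10/3 ]
R4 <- R4 - (-1/3)*R1:  [     0     -8      6  -17/3 ]
R3 <- R3 - (2)*R2:  [     0      0     10  -11/3 ]
R4 <- R4 - (4)*R2:  [   0    0   26  -19 ]
R4 <- R4 - (13/5)*R3:  [       0        0        0  -142/15 ]
Row echelon form:
[ 3  -6   0       -2 ]
[ 0  -2  -5     10/3 ]
[ 0   0  10    -11/3 ]
[ 0   0   0  -142/15 ]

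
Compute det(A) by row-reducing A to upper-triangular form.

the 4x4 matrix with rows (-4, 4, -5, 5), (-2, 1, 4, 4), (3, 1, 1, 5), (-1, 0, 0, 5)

Forward elimination:
R2 <- R2 - (1/2)*R1:  [    0    -1  13/2   3/2 ]
R3 <- R3 - (-3/4)*R1:  [     0      4  -11/4   35/4 ]
R4 <- R4 - (1/4)*R1:  [    0    -1   5/4  15/4 ]
R3 <- R3 - (-4)*R2:  [    0     0  93/4  59/4 ]
R4 <- R4 - (1)*R2:  [     0      0  -21/4    9/4 ]
R4 <- R4 - (-7/31)*R3:  [      0       0       0  173/31 ]
Upper-triangular form:
[ -4   4    -5       5 ]
[  0  -1  13/2     3/2 ]
[  0   0  93/4    59/4 ]
[  0   0     0  173/31 ]
det(A) = (-1)^0 * (-4) * (-1) * (93/4) * (173/31) = 519  (0 row swaps -> sign +1)

det(A) = 519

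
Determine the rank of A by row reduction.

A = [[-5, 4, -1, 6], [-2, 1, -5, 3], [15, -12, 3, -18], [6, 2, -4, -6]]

Row reduction:
R2 <- R2 - (2/5)*R1:  [     0   -3/5  -23/5    3/5 ]
R3 <- R3 - (-3)*R1:  [ 0  0  0  0 ]
R4 <- R4 - (-6/5)*R1:  [     0   34/5  -26/5    6/5 ]
R4 <- R4 - (-34/3)*R2:  [      0       0  -172/3       8 ]
R3 <-> R4   (pivot in column 3 was zero)
[ -5     4      -1    6 ]
[  0  -3/5   -23/5  3/5 ]
[  0     0  -172/3    8 ]
[  0     0       0    0 ]
Row echelon form:
[ -5     4      -1    6 ]
[  0  -3/5   -23/5  3/5 ]
[  0     0  -172/3    8 ]
[  0     0       0    0 ]
Nonzero rows / pivot columns: 3

rank(A) = 3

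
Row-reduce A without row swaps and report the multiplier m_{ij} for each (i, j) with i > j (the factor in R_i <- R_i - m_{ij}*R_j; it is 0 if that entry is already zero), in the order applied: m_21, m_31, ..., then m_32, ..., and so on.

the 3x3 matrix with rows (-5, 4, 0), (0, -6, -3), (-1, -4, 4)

multipliers: 0, 1/5, 4/5

Forward elimination:
R2: entry in column 1 is already 0 -> m_{21} = 0 (no row operation needed)
R3 <- R3 - (1/5)*R1:  [     0  -24/5      4 ]
R3 <- R3 - (4/5)*R2:  [    0     0  32/5 ]
Multipliers (in order of application): m_{21} = 0, m_{31} = 1/5, m_{32} = 4/5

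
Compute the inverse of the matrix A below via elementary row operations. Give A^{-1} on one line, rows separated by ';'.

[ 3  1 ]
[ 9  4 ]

Gauss-Jordan on [A | I]:
R1 <- (1/3)*R1:  [   1  1/3  |  1/3    0 ]
R2 <- R2 - (9)*R1:  [  0   1  |  -3   1 ]
R1 <- R1 - (1/3)*R2:  [    1     0  |   4/3  -1/3 ]
Right block of [I | A^{-1}] is the inverse:
[ 4/3  -1/3 ]
[  -3     1 ]

inverse = [4/3 -1/3; -3 1]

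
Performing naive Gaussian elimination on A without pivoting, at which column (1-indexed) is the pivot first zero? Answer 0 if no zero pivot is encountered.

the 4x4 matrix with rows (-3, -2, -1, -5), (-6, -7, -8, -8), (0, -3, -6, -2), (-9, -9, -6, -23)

Naive forward elimination:
R2 <- R2 - (2)*R1:  [  0  -3  -6   2 ]
R4 <- R4 - (3)*R1:  [  0  -3  -3  -8 ]
R3 <- R3 - (1)*R2:  [  0   0   0  -4 ]
R4 <- R4 - (1)*R2:  [   0    0    3  -10 ]
Matrix at this point:
[ -3  -2  -1   -5 ]
[  0  -3  -6    2 ]
[  0   0   0   -4 ]
[  0   0   3  -10 ]
Pivot entry (3,3) is zero but row 4 has 3 in column 3 -> naive elimination stops; a row interchange (e.g. R3 <-> R4) would be required here.

first zero-pivot column = 3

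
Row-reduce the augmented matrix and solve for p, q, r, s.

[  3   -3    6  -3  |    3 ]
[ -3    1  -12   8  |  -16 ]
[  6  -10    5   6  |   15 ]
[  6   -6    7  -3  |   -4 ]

Forward elimination on [A|b]:
R2 <- R2 - (-1)*R1:  [   0   -2   -6    5  -13 ]
R3 <- R3 - (2)*R1:  [  0  -4  -7  12   9 ]
R4 <- R4 - (2)*R1:  [   0    0   -5    3  -10 ]
R3 <- R3 - (2)*R2:  [  0   0   5   2  35 ]
R4 <- R4 - (-1)*R3:  [  0   0   0   5  25 ]
Row echelon form:
[ 3  -3   6  -3  |    3 ]
[ 0  -2  -6   5  |  -13 ]
[ 0   0   5   2  |   35 ]
[ 0   0   0   5  |   25 ]
Back-substitution:
s = (25) / 5 = 5
r = (35 - (2)*(5)) / 5 = 5
q = (-13 - (-6)*(5) - (5)*(5)) / -2 = 4
p = (3 - (-3)*(4) - (6)*(5) - (-3)*(5)) / 3 = 0

(0, 4, 5, 5)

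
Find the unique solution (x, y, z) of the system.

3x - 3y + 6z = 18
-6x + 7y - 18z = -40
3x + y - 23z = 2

Forward elimination on [A|b]:
R2 <- R2 - (-2)*R1:  [  0   1  -6  -4 ]
R3 <- R3 - (1)*R1:  [   0    4  -29  -16 ]
R3 <- R3 - (4)*R2:  [  0   0  -5   0 ]
Row echelon form:
[ 3  -3   6  |  18 ]
[ 0   1  -6  |  -4 ]
[ 0   0  -5  |   0 ]
Back-substitution:
z = (0) / -5 = 0
y = (-4 - (-6)*(0)) / 1 = -4
x = (18 - (-3)*(-4) - (6)*(0)) / 3 = 2

(2, -4, 0)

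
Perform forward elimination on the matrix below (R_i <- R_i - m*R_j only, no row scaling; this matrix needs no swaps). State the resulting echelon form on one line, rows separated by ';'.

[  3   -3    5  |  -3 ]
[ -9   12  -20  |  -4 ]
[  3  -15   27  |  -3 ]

Forward elimination:
R2 <- R2 - (-3)*R1:  [   0    3   -5  -13 ]
R3 <- R3 - (1)*R1:  [   0  -12   22    0 ]
R3 <- R3 - (-4)*R2:  [   0    0    2  -52 ]
Row echelon form:
[ 3  -3   5  |   -3 ]
[ 0   3  -5  |  -13 ]
[ 0   0   2  |  -52 ]

REF = [3 -3 5 -3; 0 3 -5 -13; 0 0 2 -52]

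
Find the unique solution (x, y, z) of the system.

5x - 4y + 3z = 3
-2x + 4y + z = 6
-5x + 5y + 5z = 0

(3, 3, 0)

Forward elimination on [A|b]:
R2 <- R2 - (-2/5)*R1:  [    0  12/5  11/5  36/5 ]
R3 <- R3 - (-1)*R1:  [ 0  1  8  3 ]
R3 <- R3 - (5/12)*R2:  [     0      0  85/12      0 ]
Row echelon form:
[ 5    -4      3  |     3 ]
[ 0  12/5   11/5  |  36/5 ]
[ 0     0  85/12  |     0 ]
Back-substitution:
z = (0) / (85/12) = 0
y = (36/5 - (11/5)*(0)) / (12/5) = 3
x = (3 - (-4)*(3) - (3)*(0)) / 5 = 3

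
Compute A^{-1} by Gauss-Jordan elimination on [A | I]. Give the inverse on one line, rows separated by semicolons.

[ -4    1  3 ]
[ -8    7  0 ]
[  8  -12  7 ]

Gauss-Jordan on [A | I]:
R1 <- (1/-4)*R1:  [    1  -1/4  -3/4  |  -1/4     0     0 ]
R2 <- R2 - (-8)*R1:  [  0   5  -6  |  -2   1   0 ]
R3 <- R3 - (8)*R1:  [   0  -10   13  |    2    0    1 ]
R2 <- (1/5)*R2:  [    0     1  -6/5  |  -2/5   1/5     0 ]
R1 <- R1 - (-1/4)*R2:  [      1       0  -21/20  |   -7/20    1/20       0 ]
R3 <- R3 - (-10)*R2:  [  0   0   1  |  -2   2   1 ]
R1 <- R1 - (-21/20)*R3:  [      1       0       0  |  -49/20   43/20   21/20 ]
R2 <- R2 - (-6/5)*R3:  [     0      1      0  |  -14/5   13/5    6/5 ]
Right block of [I | A^{-1}] is the inverse:
[ -49/20  43/20  21/20 ]
[  -14/5   13/5    6/5 ]
[     -2      2      1 ]

inverse = [-49/20 43/20 21/20; -14/5 13/5 6/5; -2 2 1]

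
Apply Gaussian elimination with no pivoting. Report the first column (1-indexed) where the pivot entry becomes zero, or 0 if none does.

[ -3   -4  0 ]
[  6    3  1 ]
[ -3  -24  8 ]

Naive forward elimination:
R2 <- R2 - (-2)*R1:  [  0  -5   1 ]
R3 <- R3 - (1)*R1:  [   0  -20    8 ]
R3 <- R3 - (4)*R2:  [ 0  0  4 ]
All pivots nonzero; naive elimination completes without hitting a zero pivot.

first zero-pivot column = 0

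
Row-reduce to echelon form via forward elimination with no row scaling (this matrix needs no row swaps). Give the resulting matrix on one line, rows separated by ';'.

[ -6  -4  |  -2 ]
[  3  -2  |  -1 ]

Forward elimination:
R2 <- R2 - (-1/2)*R1:  [  0  -4  -2 ]
Row echelon form:
[ -6  -4  |  -2 ]
[  0  -4  |  -2 ]

REF = [-6 -4 -2; 0 -4 -2]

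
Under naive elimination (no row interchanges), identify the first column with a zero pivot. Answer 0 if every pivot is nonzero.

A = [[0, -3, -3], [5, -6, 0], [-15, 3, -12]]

first zero-pivot column = 1

Naive forward elimination:
Pivot entry (1,1) is zero but row 2 has 5 in column 1 -> naive elimination stops; a row interchange (e.g. R1 <-> R2) would be required here.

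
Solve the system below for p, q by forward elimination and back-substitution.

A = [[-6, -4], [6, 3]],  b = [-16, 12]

Forward elimination on [A|b]:
R2 <- R2 - (-1)*R1:  [  0  -1  -4 ]
Row echelon form:
[ -6  -4  |  -16 ]
[  0  -1  |   -4 ]
Back-substitution:
q = (-4) / -1 = 4
p = (-16 - (-4)*(4)) / -6 = 0

(0, 4)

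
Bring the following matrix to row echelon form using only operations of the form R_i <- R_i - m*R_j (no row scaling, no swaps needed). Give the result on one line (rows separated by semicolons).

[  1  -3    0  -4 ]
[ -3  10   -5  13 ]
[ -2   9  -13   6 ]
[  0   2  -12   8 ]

REF = [1 -3 0 -4; 0 1 -5 1; 0 0 2 -5; 0 0 0 1]

Forward elimination:
R2 <- R2 - (-3)*R1:  [  0   1  -5   1 ]
R3 <- R3 - (-2)*R1:  [   0    3  -13   -2 ]
R3 <- R3 - (3)*R2:  [  0   0   2  -5 ]
R4 <- R4 - (2)*R2:  [  0   0  -2   6 ]
R4 <- R4 - (-1)*R3:  [ 0  0  0  1 ]
Row echelon form:
[ 1  -3   0  -4 ]
[ 0   1  -5   1 ]
[ 0   0   2  -5 ]
[ 0   0   0   1 ]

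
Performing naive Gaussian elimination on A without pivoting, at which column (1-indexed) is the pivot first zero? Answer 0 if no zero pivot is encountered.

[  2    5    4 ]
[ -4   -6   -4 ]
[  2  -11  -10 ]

Naive forward elimination:
R2 <- R2 - (-2)*R1:  [ 0  4  4 ]
R3 <- R3 - (1)*R1:  [   0  -16  -14 ]
R3 <- R3 - (-4)*R2:  [ 0  0  2 ]
All pivots nonzero; naive elimination completes without hitting a zero pivot.

first zero-pivot column = 0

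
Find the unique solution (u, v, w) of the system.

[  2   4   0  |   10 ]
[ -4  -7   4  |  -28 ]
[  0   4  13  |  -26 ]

(5, 0, -2)

Forward elimination on [A|b]:
R2 <- R2 - (-2)*R1:  [  0   1   4  -8 ]
R3 <- R3 - (4)*R2:  [  0   0  -3   6 ]
Row echelon form:
[ 2  4   0  |  10 ]
[ 0  1   4  |  -8 ]
[ 0  0  -3  |   6 ]
Back-substitution:
w = (6) / -3 = -2
v = (-8 - (4)*(-2)) / 1 = 0
u = (10 - (4)*(0)) / 2 = 5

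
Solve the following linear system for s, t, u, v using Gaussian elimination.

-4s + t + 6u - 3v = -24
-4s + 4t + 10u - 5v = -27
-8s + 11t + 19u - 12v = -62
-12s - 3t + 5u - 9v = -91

(4, 1, 1, 5)

Forward elimination on [A|b]:
R2 <- R2 - (1)*R1:  [  0   3   4  -2  -3 ]
R3 <- R3 - (2)*R1:  [   0    9    7   -6  -14 ]
R4 <- R4 - (3)*R1:  [   0   -6  -13    0  -19 ]
R3 <- R3 - (3)*R2:  [  0   0  -5   0  -5 ]
R4 <- R4 - (-2)*R2:  [   0    0   -5   -4  -25 ]
R4 <- R4 - (1)*R3:  [   0    0    0   -4  -20 ]
Row echelon form:
[ -4  1   6  -3  |  -24 ]
[  0  3   4  -2  |   -3 ]
[  0  0  -5   0  |   -5 ]
[  0  0   0  -4  |  -20 ]
Back-substitution:
v = (-20) / -4 = 5
u = (-5) / -5 = 1
t = (-3 - (4)*(1) - (-2)*(5)) / 3 = 1
s = (-24 - (1)*(1) - (6)*(1) - (-3)*(5)) / -4 = 4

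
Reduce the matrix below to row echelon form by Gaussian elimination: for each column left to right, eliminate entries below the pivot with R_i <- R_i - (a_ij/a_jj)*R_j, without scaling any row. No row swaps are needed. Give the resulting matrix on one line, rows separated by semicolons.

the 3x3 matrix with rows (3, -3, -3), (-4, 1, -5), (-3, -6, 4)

Forward elimination:
R2 <- R2 - (-4/3)*R1:  [  0  -3  -9 ]
R3 <- R3 - (-1)*R1:  [  0  -9   1 ]
R3 <- R3 - (3)*R2:  [  0   0  28 ]
Row echelon form:
[ 3  -3  -3 ]
[ 0  -3  -9 ]
[ 0   0  28 ]

REF = [3 -3 -3; 0 -3 -9; 0 0 28]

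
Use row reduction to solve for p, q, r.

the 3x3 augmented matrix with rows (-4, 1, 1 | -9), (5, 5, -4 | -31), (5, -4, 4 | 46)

(2, -5, 4)

Forward elimination on [A|b]:
R2 <- R2 - (-5/4)*R1:  [      0    25/4   -11/4  -169/4 ]
R3 <- R3 - (-5/4)*R1:  [     0  -11/4   21/4  139/4 ]
R3 <- R3 - (-11/25)*R2:  [      0       0  101/25  404/25 ]
Row echelon form:
[ -4     1       1  |      -9 ]
[  0  25/4   -11/4  |  -169/4 ]
[  0     0  101/25  |  404/25 ]
Back-substitution:
r = (404/25) / (101/25) = 4
q = (-169/4 - (-11/4)*(4)) / (25/4) = -5
p = (-9 - (1)*(-5) - (1)*(4)) / -4 = 2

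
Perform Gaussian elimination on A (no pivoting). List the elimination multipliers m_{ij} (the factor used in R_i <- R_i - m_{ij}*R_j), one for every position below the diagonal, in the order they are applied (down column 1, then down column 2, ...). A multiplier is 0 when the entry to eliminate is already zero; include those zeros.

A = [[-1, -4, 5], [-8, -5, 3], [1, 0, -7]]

Forward elimination:
R2 <- R2 - (8)*R1:  [   0   27  -37 ]
R3 <- R3 - (-1)*R1:  [  0  -4  -2 ]
R3 <- R3 - (-4/27)*R2:  [       0        0  -202/27 ]
Multipliers (in order of application): m_{21} = 8, m_{31} = -1, m_{32} = -4/27

multipliers: 8, -1, -4/27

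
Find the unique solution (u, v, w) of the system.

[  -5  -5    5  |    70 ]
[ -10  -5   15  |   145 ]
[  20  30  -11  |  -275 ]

Forward elimination on [A|b]:
R2 <- R2 - (2)*R1:  [ 0  5  5  5 ]
R3 <- R3 - (-4)*R1:  [  0  10   9   5 ]
R3 <- R3 - (2)*R2:  [  0   0  -1  -5 ]
Row echelon form:
[ -5  -5   5  |  70 ]
[  0   5   5  |   5 ]
[  0   0  -1  |  -5 ]
Back-substitution:
w = (-5) / -1 = 5
v = (5 - (5)*(5)) / 5 = -4
u = (70 - (-5)*(-4) - (5)*(5)) / -5 = -5

(-5, -4, 5)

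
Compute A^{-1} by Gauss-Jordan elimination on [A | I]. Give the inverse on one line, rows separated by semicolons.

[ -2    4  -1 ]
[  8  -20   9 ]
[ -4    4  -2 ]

inverse = [-1/10 -1/10 -2/5; 1/2 0 -1/4; 6/5 1/5 -1/5]

Gauss-Jordan on [A | I]:
R1 <- (1/-2)*R1:  [    1    -2   1/2  |  -1/2     0     0 ]
R2 <- R2 - (8)*R1:  [  0  -4   5  |   4   1   0 ]
R3 <- R3 - (-4)*R1:  [  0  -4   0  |  -2   0   1 ]
R2 <- (1/-4)*R2:  [    0     1  -5/4  |    -1  -1/4     0 ]
R1 <- R1 - (-2)*R2:  [    1     0    -2  |  -5/2  -1/2     0 ]
R3 <- R3 - (-4)*R2:  [  0   0  -5  |  -6  -1   1 ]
R3 <- (1/-5)*R3:  [    0     0     1  |   6/5   1/5  -1/5 ]
R1 <- R1 - (-2)*R3:  [     1      0      0  |  -1/10  -1/10   -2/5 ]
R2 <- R2 - (-5/4)*R3:  [    0     1     0  |   1/2     0  -1/4 ]
Right block of [I | A^{-1}] is the inverse:
[ -1/10  -1/10  -2/5 ]
[   1/2      0  -1/4 ]
[   6/5    1/5  -1/5 ]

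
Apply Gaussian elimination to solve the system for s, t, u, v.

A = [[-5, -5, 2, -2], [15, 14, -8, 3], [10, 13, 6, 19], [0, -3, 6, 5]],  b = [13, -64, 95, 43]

Forward elimination on [A|b]:
R2 <- R2 - (-3)*R1:  [   0   -1   -2   -3  -25 ]
R3 <- R3 - (-2)*R1:  [   0    3   10   15  121 ]
R3 <- R3 - (-3)*R2:  [  0   0   4   6  46 ]
R4 <- R4 - (3)*R2:  [   0    0   12   14  118 ]
R4 <- R4 - (3)*R3:  [   0    0    0   -4  -20 ]
Row echelon form:
[ -5  -5   2  -2  |   13 ]
[  0  -1  -2  -3  |  -25 ]
[  0   0   4   6  |   46 ]
[  0   0   0  -4  |  -20 ]
Back-substitution:
v = (-20) / -4 = 5
u = (46 - (6)*(5)) / 4 = 4
t = (-25 - (-2)*(4) - (-3)*(5)) / -1 = 2
s = (13 - (-5)*(2) - (2)*(4) - (-2)*(5)) / -5 = -5

(-5, 2, 4, 5)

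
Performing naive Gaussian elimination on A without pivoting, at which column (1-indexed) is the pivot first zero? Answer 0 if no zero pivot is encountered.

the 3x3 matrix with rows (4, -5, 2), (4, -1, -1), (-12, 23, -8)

first zero-pivot column = 0

Naive forward elimination:
R2 <- R2 - (1)*R1:  [  0   4  -3 ]
R3 <- R3 - (-3)*R1:  [  0   8  -2 ]
R3 <- R3 - (2)*R2:  [ 0  0  4 ]
All pivots nonzero; naive elimination completes without hitting a zero pivot.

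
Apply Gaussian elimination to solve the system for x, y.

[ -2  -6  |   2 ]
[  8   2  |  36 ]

Forward elimination on [A|b]:
R2 <- R2 - (-4)*R1:  [   0  -22   44 ]
Row echelon form:
[ -2   -6  |   2 ]
[  0  -22  |  44 ]
Back-substitution:
y = (44) / -22 = -2
x = (2 - (-6)*(-2)) / -2 = 5

(5, -2)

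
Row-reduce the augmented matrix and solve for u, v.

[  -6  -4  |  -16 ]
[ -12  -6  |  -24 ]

Forward elimination on [A|b]:
R2 <- R2 - (2)*R1:  [ 0  2  8 ]
Row echelon form:
[ -6  -4  |  -16 ]
[  0   2  |    8 ]
Back-substitution:
v = (8) / 2 = 4
u = (-16 - (-4)*(4)) / -6 = 0

(0, 4)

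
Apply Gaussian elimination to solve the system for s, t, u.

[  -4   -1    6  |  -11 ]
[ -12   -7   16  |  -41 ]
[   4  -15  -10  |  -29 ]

(-1, 3, -2)

Forward elimination on [A|b]:
R2 <- R2 - (3)*R1:  [  0  -4  -2  -8 ]
R3 <- R3 - (-1)*R1:  [   0  -16   -4  -40 ]
R3 <- R3 - (4)*R2:  [  0   0   4  -8 ]
Row echelon form:
[ -4  -1   6  |  -11 ]
[  0  -4  -2  |   -8 ]
[  0   0   4  |   -8 ]
Back-substitution:
u = (-8) / 4 = -2
t = (-8 - (-2)*(-2)) / -4 = 3
s = (-11 - (-1)*(3) - (6)*(-2)) / -4 = -1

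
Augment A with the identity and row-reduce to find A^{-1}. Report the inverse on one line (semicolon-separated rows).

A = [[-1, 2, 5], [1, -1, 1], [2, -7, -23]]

Gauss-Jordan on [A | I]:
R1 <- (1/-1)*R1:  [  1  -2  -5  |  -1   0   0 ]
R2 <- R2 - (1)*R1:  [ 0  1  6  |  1  1  0 ]
R3 <- R3 - (2)*R1:  [   0   -3  -13  |    2    0    1 ]
R1 <- R1 - (-2)*R2:  [ 1  0  7  |  1  2  0 ]
R3 <- R3 - (-3)*R2:  [ 0  0  5  |  5  3  1 ]
R3 <- (1/5)*R3:  [   0    0    1  |    1  3/5  1/5 ]
R1 <- R1 - (7)*R3:  [     1      0      0  |     -6  -11/5   -7/5 ]
R2 <- R2 - (6)*R3:  [     0      1      0  |     -5  -13/5   -6/5 ]
Right block of [I | A^{-1}] is the inverse:
[ -6  -11/5  -7/5 ]
[ -5  -13/5  -6/5 ]
[  1    3/5   1/5 ]

inverse = [-6 -11/5 -7/5; -5 -13/5 -6/5; 1 3/5 1/5]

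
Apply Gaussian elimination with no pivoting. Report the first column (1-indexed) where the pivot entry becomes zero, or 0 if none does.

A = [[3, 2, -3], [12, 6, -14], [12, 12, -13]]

first zero-pivot column = 0

Naive forward elimination:
R2 <- R2 - (4)*R1:  [  0  -2  -2 ]
R3 <- R3 - (4)*R1:  [  0   4  -1 ]
R3 <- R3 - (-2)*R2:  [  0   0  -5 ]
All pivots nonzero; naive elimination completes without hitting a zero pivot.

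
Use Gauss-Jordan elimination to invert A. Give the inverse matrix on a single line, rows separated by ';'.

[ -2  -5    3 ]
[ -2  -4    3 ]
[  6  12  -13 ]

inverse = [2 -29/8 -3/8; -1 1 0; 0 -3/4 -1/4]

Gauss-Jordan on [A | I]:
R1 <- (1/-2)*R1:  [    1   5/2  -3/2  |  -1/2     0     0 ]
R2 <- R2 - (-2)*R1:  [  0   1   0  |  -1   1   0 ]
R3 <- R3 - (6)*R1:  [  0  -3  -4  |   3   0   1 ]
R1 <- R1 - (5/2)*R2:  [    1     0  -3/2  |     2  -5/2     0 ]
R3 <- R3 - (-3)*R2:  [  0   0  -4  |   0   3   1 ]
R3 <- (1/-4)*R3:  [    0     0     1  |     0  -3/4  -1/4 ]
R1 <- R1 - (-3/2)*R3:  [     1      0      0  |      2  -29/8   -3/8 ]
Right block of [I | A^{-1}] is the inverse:
[  2  -29/8  -3/8 ]
[ -1      1     0 ]
[  0   -3/4  -1/4 ]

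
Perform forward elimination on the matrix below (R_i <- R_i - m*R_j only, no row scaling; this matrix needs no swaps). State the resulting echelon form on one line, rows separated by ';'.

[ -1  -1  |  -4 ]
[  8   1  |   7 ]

Forward elimination:
R2 <- R2 - (-8)*R1:  [   0   -7  -25 ]
Row echelon form:
[ -1  -1  |   -4 ]
[  0  -7  |  -25 ]

REF = [-1 -1 -4; 0 -7 -25]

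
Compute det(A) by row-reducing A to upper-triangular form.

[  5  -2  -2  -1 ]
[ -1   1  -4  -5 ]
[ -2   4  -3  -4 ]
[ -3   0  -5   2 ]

det(A) = 519

Forward elimination:
R2 <- R2 - (-1/5)*R1:  [     0    3/5  -22/5  -26/5 ]
R3 <- R3 - (-2/5)*R1:  [     0   16/5  -19/5  -22/5 ]
R4 <- R4 - (-3/5)*R1:  [     0   -6/5  -31/5    7/5 ]
R3 <- R3 - (16/3)*R2:  [    0     0  59/3  70/3 ]
R4 <- R4 - (-2)*R2:  [   0    0  -15   -9 ]
R4 <- R4 - (-45/59)*R3:  [      0       0       0  519/59 ]
Upper-triangular form:
[ 5   -2     -2      -1 ]
[ 0  3/5  -22/5   -26/5 ]
[ 0    0   59/3    70/3 ]
[ 0    0      0  519/59 ]
det(A) = (-1)^0 * (5) * (3/5) * (59/3) * (519/59) = 519  (0 row swaps -> sign +1)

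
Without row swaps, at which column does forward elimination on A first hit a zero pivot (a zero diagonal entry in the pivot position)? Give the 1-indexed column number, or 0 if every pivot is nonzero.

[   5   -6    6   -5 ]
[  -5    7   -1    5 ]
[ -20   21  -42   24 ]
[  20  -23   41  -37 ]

Naive forward elimination:
R2 <- R2 - (-1)*R1:  [ 0  1  5  0 ]
R3 <- R3 - (-4)*R1:  [   0   -3  -18    4 ]
R4 <- R4 - (4)*R1:  [   0    1   17  -17 ]
R3 <- R3 - (-3)*R2:  [  0   0  -3   4 ]
R4 <- R4 - (1)*R2:  [   0    0   12  -17 ]
R4 <- R4 - (-4)*R3:  [  0   0   0  -1 ]
All pivots nonzero; naive elimination completes without hitting a zero pivot.

first zero-pivot column = 0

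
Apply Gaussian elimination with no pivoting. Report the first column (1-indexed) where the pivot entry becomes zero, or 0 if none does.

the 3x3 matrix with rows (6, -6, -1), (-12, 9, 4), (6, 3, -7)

Naive forward elimination:
R2 <- R2 - (-2)*R1:  [  0  -3   2 ]
R3 <- R3 - (1)*R1:  [  0   9  -6 ]
R3 <- R3 - (-3)*R2:  [ 0  0  0 ]
Matrix at this point:
[ 6  -6  -1 ]
[ 0  -3   2 ]
[ 0   0   0 ]
Pivot entry (3,3) in the last row is zero and there are no rows below to swap with -> zero pivot in column 3 (A is singular).

first zero-pivot column = 3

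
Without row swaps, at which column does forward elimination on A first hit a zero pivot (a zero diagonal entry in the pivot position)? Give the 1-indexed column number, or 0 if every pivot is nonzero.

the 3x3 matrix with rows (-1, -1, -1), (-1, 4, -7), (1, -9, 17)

first zero-pivot column = 0

Naive forward elimination:
R2 <- R2 - (1)*R1:  [  0   5  -6 ]
R3 <- R3 - (-1)*R1:  [   0  -10   16 ]
R3 <- R3 - (-2)*R2:  [ 0  0  4 ]
All pivots nonzero; naive elimination completes without hitting a zero pivot.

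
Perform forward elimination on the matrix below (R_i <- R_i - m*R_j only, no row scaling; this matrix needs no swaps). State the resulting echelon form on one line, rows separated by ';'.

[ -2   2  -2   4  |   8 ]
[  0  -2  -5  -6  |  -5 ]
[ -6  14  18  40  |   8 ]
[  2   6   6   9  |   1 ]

Forward elimination:
R3 <- R3 - (3)*R1:  [   0    8   24   28  -16 ]
R4 <- R4 - (-1)*R1:  [  0   8   4  13   9 ]
R3 <- R3 - (-4)*R2:  [   0    0    4    4  -36 ]
R4 <- R4 - (-4)*R2:  [   0    0  -16  -11  -11 ]
R4 <- R4 - (-4)*R3:  [    0     0     0     5  -155 ]
Row echelon form:
[ -2   2  -2   4  |     8 ]
[  0  -2  -5  -6  |    -5 ]
[  0   0   4   4  |   -36 ]
[  0   0   0   5  |  -155 ]

REF = [-2 2 -2 4 8; 0 -2 -5 -6 -5; 0 0 4 4 -36; 0 0 0 5 -155]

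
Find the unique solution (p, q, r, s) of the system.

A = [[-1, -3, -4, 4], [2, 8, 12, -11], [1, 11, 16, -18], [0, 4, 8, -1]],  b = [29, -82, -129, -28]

Forward elimination on [A|b]:
R2 <- R2 - (-2)*R1:  [   0    2    4   -3  -24 ]
R3 <- R3 - (-1)*R1:  [    0     8    12   -14  -100 ]
R3 <- R3 - (4)*R2:  [  0   0  -4  -2  -4 ]
R4 <- R4 - (2)*R2:  [  0   0   0   5  20 ]
Row echelon form:
[ -1  -3  -4   4  |   29 ]
[  0   2   4  -3  |  -24 ]
[  0   0  -4  -2  |   -4 ]
[  0   0   0   5  |   20 ]
Back-substitution:
s = (20) / 5 = 4
r = (-4 - (-2)*(4)) / -4 = -1
q = (-24 - (4)*(-1) - (-3)*(4)) / 2 = -4
p = (29 - (-3)*(-4) - (-4)*(-1) - (4)*(4)) / -1 = 3

(3, -4, -1, 4)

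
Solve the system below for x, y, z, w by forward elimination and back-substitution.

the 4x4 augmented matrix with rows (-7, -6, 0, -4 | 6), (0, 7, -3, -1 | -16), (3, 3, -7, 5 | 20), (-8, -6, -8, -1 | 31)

Forward elimination on [A|b]:
R3 <- R3 - (-3/7)*R1:  [     0    3/7     -7   23/7  158/7 ]
R4 <- R4 - (8/7)*R1:  [     0    6/7     -8   25/7  169/7 ]
R3 <- R3 - (3/49)*R2:  [       0        0  -334/49   164/49  1154/49 ]
R4 <- R4 - (6/49)*R2:  [       0        0  -374/49   181/49  1279/49 ]
R4 <- R4 - (187/167)*R3:  [       0        0        0   -9/167  -45/167 ]
Row echelon form:
[ -7  -6        0      -4  |        6 ]
[  0   7       -3      -1  |      -16 ]
[  0   0  -334/49  164/49  |  1154/49 ]
[  0   0        0  -9/167  |  -45/167 ]
Back-substitution:
w = (-45/167) / (-9/167) = 5
z = (1154/49 - (164/49)*(5)) / (-334/49) = -1
y = (-16 - (-3)*(-1) - (-1)*(5)) / 7 = -2
x = (6 - (-6)*(-2) - (-4)*(5)) / -7 = -2

(-2, -2, -1, 5)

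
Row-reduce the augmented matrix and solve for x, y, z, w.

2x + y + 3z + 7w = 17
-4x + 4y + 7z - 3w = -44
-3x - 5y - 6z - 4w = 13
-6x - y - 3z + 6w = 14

(2, -5, -1, 3)

Forward elimination on [A|b]:
R2 <- R2 - (-2)*R1:  [   0    6   13   11  -10 ]
R3 <- R3 - (-3/2)*R1:  [    0  -7/2  -3/2  13/2  77/2 ]
R4 <- R4 - (-3)*R1:  [  0   2   6  27  65 ]
R3 <- R3 - (-7/12)*R2:  [      0       0   73/12  155/12    98/3 ]
R4 <- R4 - (1/3)*R2:  [     0      0    5/3   70/3  205/3 ]
R4 <- R4 - (20/73)*R3:  [       0        0        0  1445/73  4335/73 ]
Row echelon form:
[ 2  1      3        7  |       17 ]
[ 0  6     13       11  |      -10 ]
[ 0  0  73/12   155/12  |     98/3 ]
[ 0  0      0  1445/73  |  4335/73 ]
Back-substitution:
w = (4335/73) / (1445/73) = 3
z = (98/3 - (155/12)*(3)) / (73/12) = -1
y = (-10 - (13)*(-1) - (11)*(3)) / 6 = -5
x = (17 - (1)*(-5) - (3)*(-1) - (7)*(3)) / 2 = 2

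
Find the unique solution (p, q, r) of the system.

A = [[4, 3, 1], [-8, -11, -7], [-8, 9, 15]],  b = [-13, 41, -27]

Forward elimination on [A|b]:
R2 <- R2 - (-2)*R1:  [  0  -5  -5  15 ]
R3 <- R3 - (-2)*R1:  [   0   15   17  -53 ]
R3 <- R3 - (-3)*R2:  [  0   0   2  -8 ]
Row echelon form:
[ 4   3   1  |  -13 ]
[ 0  -5  -5  |   15 ]
[ 0   0   2  |   -8 ]
Back-substitution:
r = (-8) / 2 = -4
q = (15 - (-5)*(-4)) / -5 = 1
p = (-13 - (3)*(1) - (1)*(-4)) / 4 = -3

(-3, 1, -4)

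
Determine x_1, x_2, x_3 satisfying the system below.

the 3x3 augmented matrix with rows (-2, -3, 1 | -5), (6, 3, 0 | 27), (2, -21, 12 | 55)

Forward elimination on [A|b]:
R2 <- R2 - (-3)*R1:  [  0  -6   3  12 ]
R3 <- R3 - (-1)*R1:  [   0  -24   13   50 ]
R3 <- R3 - (4)*R2:  [ 0  0  1  2 ]
Row echelon form:
[ -2  -3  1  |  -5 ]
[  0  -6  3  |  12 ]
[  0   0  1  |   2 ]
Back-substitution:
x_3 = (2) / 1 = 2
x_2 = (12 - (3)*(2)) / -6 = -1
x_1 = (-5 - (-3)*(-1) - (1)*(2)) / -2 = 5

(5, -1, 2)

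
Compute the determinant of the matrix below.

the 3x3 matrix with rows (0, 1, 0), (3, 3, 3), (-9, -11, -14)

Forward elimination:
R1 <-> R2   (pivot in column 1 was zero)
[  3    3    3 ]
[  0    1    0 ]
[ -9  -11  -14 ]
R3 <- R3 - (-3)*R1:  [  0  -2  -5 ]
R3 <- R3 - (-2)*R2:  [  0   0  -5 ]
Upper-triangular form:
[ 3  3   3 ]
[ 0  1   0 ]
[ 0  0  -5 ]
det(A) = (-1)^1 * (3) * (1) * (-5) = 15  (1 row swap -> sign -1)

det(A) = 15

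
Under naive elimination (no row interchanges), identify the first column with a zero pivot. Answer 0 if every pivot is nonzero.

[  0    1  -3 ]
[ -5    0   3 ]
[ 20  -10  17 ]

Naive forward elimination:
Pivot entry (1,1) is zero but row 2 has -5 in column 1 -> naive elimination stops; a row interchange (e.g. R1 <-> R2) would be required here.

first zero-pivot column = 1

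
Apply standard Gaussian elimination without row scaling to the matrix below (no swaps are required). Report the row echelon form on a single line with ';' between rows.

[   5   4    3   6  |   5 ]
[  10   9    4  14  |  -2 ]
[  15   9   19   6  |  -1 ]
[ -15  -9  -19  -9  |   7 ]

REF = [5 4 3 6 5; 0 1 -2 2 -12; 0 0 4 -6 -52; 0 0 0 -3 6]

Forward elimination:
R2 <- R2 - (2)*R1:  [   0    1   -2    2  -12 ]
R3 <- R3 - (3)*R1:  [   0   -3   10  -12  -16 ]
R4 <- R4 - (-3)*R1:  [   0    3  -10    9   22 ]
R3 <- R3 - (-3)*R2:  [   0    0    4   -6  -52 ]
R4 <- R4 - (3)*R2:  [  0   0  -4   3  58 ]
R4 <- R4 - (-1)*R3:  [  0   0   0  -3   6 ]
Row echelon form:
[ 5  4   3   6  |    5 ]
[ 0  1  -2   2  |  -12 ]
[ 0  0   4  -6  |  -52 ]
[ 0  0   0  -3  |    6 ]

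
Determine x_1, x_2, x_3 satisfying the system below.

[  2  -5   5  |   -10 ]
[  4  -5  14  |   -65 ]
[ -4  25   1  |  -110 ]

Forward elimination on [A|b]:
R2 <- R2 - (2)*R1:  [   0    5    4  -45 ]
R3 <- R3 - (-2)*R1:  [    0    15    11  -130 ]
R3 <- R3 - (3)*R2:  [  0   0  -1   5 ]
Row echelon form:
[ 2  -5   5  |  -10 ]
[ 0   5   4  |  -45 ]
[ 0   0  -1  |    5 ]
Back-substitution:
x_3 = (5) / -1 = -5
x_2 = (-45 - (4)*(-5)) / 5 = -5
x_1 = (-10 - (-5)*(-5) - (5)*(-5)) / 2 = -5

(-5, -5, -5)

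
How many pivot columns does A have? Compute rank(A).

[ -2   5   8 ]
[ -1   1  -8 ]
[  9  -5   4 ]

Row reduction:
R2 <- R2 - (1/2)*R1:  [    0  -3/2   -12 ]
R3 <- R3 - (-9/2)*R1:  [    0  35/2    40 ]
R3 <- R3 - (-35/3)*R2:  [    0     0  -100 ]
Row echelon form:
[ -2     5     8 ]
[  0  -3/2   -12 ]
[  0     0  -100 ]
Nonzero rows / pivot columns: 3

rank(A) = 3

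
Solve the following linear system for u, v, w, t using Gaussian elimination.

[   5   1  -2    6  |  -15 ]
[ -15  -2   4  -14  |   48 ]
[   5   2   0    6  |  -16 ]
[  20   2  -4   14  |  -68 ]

Forward elimination on [A|b]:
R2 <- R2 - (-3)*R1:  [  0   1  -2   4   3 ]
R3 <- R3 - (1)*R1:  [  0   1   2   0  -1 ]
R4 <- R4 - (4)*R1:  [   0   -2    4  -10   -8 ]
R3 <- R3 - (1)*R2:  [  0   0   4  -4  -4 ]
R4 <- R4 - (-2)*R2:  [  0   0   0  -2  -2 ]
Row echelon form:
[ 5  1  -2   6  |  -15 ]
[ 0  1  -2   4  |    3 ]
[ 0  0   4  -4  |   -4 ]
[ 0  0   0  -2  |   -2 ]
Back-substitution:
t = (-2) / -2 = 1
w = (-4 - (-4)*(1)) / 4 = 0
v = (3 - (-2)*(0) - (4)*(1)) / 1 = -1
u = (-15 - (1)*(-1) - (-2)*(0) - (6)*(1)) / 5 = -4

(-4, -1, 0, 1)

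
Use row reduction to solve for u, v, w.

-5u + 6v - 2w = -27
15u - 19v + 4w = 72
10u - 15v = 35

(5, 1, 4)

Forward elimination on [A|b]:
R2 <- R2 - (-3)*R1:  [  0  -1  -2  -9 ]
R3 <- R3 - (-2)*R1:  [   0   -3   -4  -19 ]
R3 <- R3 - (3)*R2:  [ 0  0  2  8 ]
Row echelon form:
[ -5   6  -2  |  -27 ]
[  0  -1  -2  |   -9 ]
[  0   0   2  |    8 ]
Back-substitution:
w = (8) / 2 = 4
v = (-9 - (-2)*(4)) / -1 = 1
u = (-27 - (6)*(1) - (-2)*(4)) / -5 = 5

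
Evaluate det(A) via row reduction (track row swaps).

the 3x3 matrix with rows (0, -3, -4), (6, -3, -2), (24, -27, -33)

Forward elimination:
R1 <-> R2   (pivot in column 1 was zero)
[  6   -3   -2 ]
[  0   -3   -4 ]
[ 24  -27  -33 ]
R3 <- R3 - (4)*R1:  [   0  -15  -25 ]
R3 <- R3 - (5)*R2:  [  0   0  -5 ]
Upper-triangular form:
[ 6  -3  -2 ]
[ 0  -3  -4 ]
[ 0   0  -5 ]
det(A) = (-1)^1 * (6) * (-3) * (-5) = -90  (1 row swap -> sign -1)

det(A) = -90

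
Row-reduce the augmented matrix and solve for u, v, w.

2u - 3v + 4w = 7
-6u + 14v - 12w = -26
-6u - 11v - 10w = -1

Forward elimination on [A|b]:
R2 <- R2 - (-3)*R1:  [  0   5   0  -5 ]
R3 <- R3 - (-3)*R1:  [   0  -20    2   20 ]
R3 <- R3 - (-4)*R2:  [ 0  0  2  0 ]
Row echelon form:
[ 2  -3  4  |   7 ]
[ 0   5  0  |  -5 ]
[ 0   0  2  |   0 ]
Back-substitution:
w = (0) / 2 = 0
v = (-5) / 5 = -1
u = (7 - (-3)*(-1) - (4)*(0)) / 2 = 2

(2, -1, 0)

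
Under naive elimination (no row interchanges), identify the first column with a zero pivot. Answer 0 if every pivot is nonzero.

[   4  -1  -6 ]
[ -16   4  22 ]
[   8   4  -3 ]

first zero-pivot column = 2

Naive forward elimination:
R2 <- R2 - (-4)*R1:  [  0   0  -2 ]
R3 <- R3 - (2)*R1:  [ 0  6  9 ]
Matrix at this point:
[ 4  -1  -6 ]
[ 0   0  -2 ]
[ 0   6   9 ]
Pivot entry (2,2) is zero but row 3 has 6 in column 2 -> naive elimination stops; a row interchange (e.g. R2 <-> R3) would be required here.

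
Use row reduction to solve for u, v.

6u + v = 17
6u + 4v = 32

Forward elimination on [A|b]:
R2 <- R2 - (1)*R1:  [  0   3  15 ]
Row echelon form:
[ 6  1  |  17 ]
[ 0  3  |  15 ]
Back-substitution:
v = (15) / 3 = 5
u = (17 - (1)*(5)) / 6 = 2

(2, 5)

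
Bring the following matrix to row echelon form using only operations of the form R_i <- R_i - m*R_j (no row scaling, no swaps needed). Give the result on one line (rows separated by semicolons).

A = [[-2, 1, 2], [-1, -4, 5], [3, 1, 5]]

Forward elimination:
R2 <- R2 - (1/2)*R1:  [    0  -9/2     4 ]
R3 <- R3 - (-3/2)*R1:  [   0  5/2    8 ]
R3 <- R3 - (-5/9)*R2:  [    0     0  92/9 ]
Row echelon form:
[ -2     1     2 ]
[  0  -9/2     4 ]
[  0     0  92/9 ]

REF = [-2 1 2; 0 -9/2 4; 0 0 92/9]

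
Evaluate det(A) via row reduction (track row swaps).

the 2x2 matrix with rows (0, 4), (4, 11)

Forward elimination:
R1 <-> R2   (pivot in column 1 was zero)
[ 4  11 ]
[ 0   4 ]
Upper-triangular form:
[ 4  11 ]
[ 0   4 ]
det(A) = (-1)^1 * (4) * (4) = -16  (1 row swap -> sign -1)

det(A) = -16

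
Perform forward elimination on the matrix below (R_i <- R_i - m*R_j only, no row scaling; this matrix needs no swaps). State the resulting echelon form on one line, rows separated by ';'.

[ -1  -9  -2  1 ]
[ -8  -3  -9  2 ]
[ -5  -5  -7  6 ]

REF = [-1 -9 -2 1; 0 69 7 -6; 0 0 -73/69 103/23]

Forward elimination:
R2 <- R2 - (8)*R1:  [  0  69   7  -6 ]
R3 <- R3 - (5)*R1:  [  0  40   3   1 ]
R3 <- R3 - (40/69)*R2:  [      0       0  -73/69  103/23 ]
Row echelon form:
[ -1  -9      -2       1 ]
[  0  69       7      -6 ]
[  0   0  -73/69  103/23 ]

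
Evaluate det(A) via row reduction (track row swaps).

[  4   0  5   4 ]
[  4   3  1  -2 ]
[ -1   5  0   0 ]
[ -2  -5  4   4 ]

det(A) = -358

Forward elimination:
R2 <- R2 - (1)*R1:  [  0   3  -4  -6 ]
R3 <- R3 - (-1/4)*R1:  [   0    5  5/4    1 ]
R4 <- R4 - (-1/2)*R1:  [    0    -5  13/2     6 ]
R3 <- R3 - (5/3)*R2:  [     0      0  95/12     11 ]
R4 <- R4 - (-5/3)*R2:  [    0     0  -1/6    -4 ]
R4 <- R4 - (-2/95)*R3:  [       0        0        0  -358/95 ]
Upper-triangular form:
[ 4  0      5        4 ]
[ 0  3     -4       -6 ]
[ 0  0  95/12       11 ]
[ 0  0      0  -358/95 ]
det(A) = (-1)^0 * (4) * (3) * (95/12) * (-358/95) = -358  (0 row swaps -> sign +1)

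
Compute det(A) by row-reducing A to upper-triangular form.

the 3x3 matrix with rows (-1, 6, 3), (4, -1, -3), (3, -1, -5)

det(A) = 61

Forward elimination:
R2 <- R2 - (-4)*R1:  [  0  23   9 ]
R3 <- R3 - (-3)*R1:  [  0  17   4 ]
R3 <- R3 - (17/23)*R2:  [      0       0  -61/23 ]
Upper-triangular form:
[ -1   6       3 ]
[  0  23       9 ]
[  0   0  -61/23 ]
det(A) = (-1)^0 * (-1) * (23) * (-61/23) = 61  (0 row swaps -> sign +1)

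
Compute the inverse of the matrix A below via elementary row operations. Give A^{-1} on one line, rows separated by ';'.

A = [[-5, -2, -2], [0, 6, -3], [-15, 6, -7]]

Gauss-Jordan on [A | I]:
R1 <- (1/-5)*R1:  [    1   2/5   2/5  |  -1/5     0     0 ]
R3 <- R3 - (-15)*R1:  [  0  12  -1  |  -3   0   1 ]
R2 <- (1/6)*R2:  [    0     1  -1/2  |     0   1/6     0 ]
R1 <- R1 - (2/5)*R2:  [     1      0    3/5  |   -1/5  -1/15      0 ]
R3 <- R3 - (12)*R2:  [  0   0   5  |  -3  -2   1 ]
R3 <- (1/5)*R3:  [    0     0     1  |  -3/5  -2/5   1/5 ]
R1 <- R1 - (3/5)*R3:  [     1      0      0  |   4/25  13/75  -3/25 ]
R2 <- R2 - (-1/2)*R3:  [     0      1      0  |  -3/10  -1/30   1/10 ]
Right block of [I | A^{-1}] is the inverse:
[  4/25  13/75  -3/25 ]
[ -3/10  -1/30   1/10 ]
[  -3/5   -2/5    1/5 ]

inverse = [4/25 13/75 -3/25; -3/10 -1/30 1/10; -3/5 -2/5 1/5]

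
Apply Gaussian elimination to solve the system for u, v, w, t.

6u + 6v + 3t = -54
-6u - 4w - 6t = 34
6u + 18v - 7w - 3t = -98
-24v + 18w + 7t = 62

(-5, -5, -4, 2)

Forward elimination on [A|b]:
R2 <- R2 - (-1)*R1:  [   0    6   -4   -3  -20 ]
R3 <- R3 - (1)*R1:  [   0   12   -7   -6  -44 ]
R3 <- R3 - (2)*R2:  [  0   0   1   0  -4 ]
R4 <- R4 - (-4)*R2:  [   0    0    2   -5  -18 ]
R4 <- R4 - (2)*R3:  [   0    0    0   -5  -10 ]
Row echelon form:
[ 6  6   0   3  |  -54 ]
[ 0  6  -4  -3  |  -20 ]
[ 0  0   1   0  |   -4 ]
[ 0  0   0  -5  |  -10 ]
Back-substitution:
t = (-10) / -5 = 2
w = (-4) / 1 = -4
v = (-20 - (-4)*(-4) - (-3)*(2)) / 6 = -5
u = (-54 - (6)*(-5) - (3)*(2)) / 6 = -5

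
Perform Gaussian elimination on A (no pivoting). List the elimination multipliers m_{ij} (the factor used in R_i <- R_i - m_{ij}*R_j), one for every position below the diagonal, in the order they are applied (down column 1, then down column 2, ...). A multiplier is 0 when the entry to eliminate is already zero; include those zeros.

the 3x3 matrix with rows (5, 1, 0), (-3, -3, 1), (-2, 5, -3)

Forward elimination:
R2 <- R2 - (-3/5)*R1:  [     0  -12/5      1 ]
R3 <- R3 - (-2/5)*R1:  [    0  27/5    -3 ]
R3 <- R3 - (-9/4)*R2:  [    0     0  -3/4 ]
Multipliers (in order of application): m_{21} = -3/5, m_{31} = -2/5, m_{32} = -9/4

multipliers: -3/5, -2/5, -9/4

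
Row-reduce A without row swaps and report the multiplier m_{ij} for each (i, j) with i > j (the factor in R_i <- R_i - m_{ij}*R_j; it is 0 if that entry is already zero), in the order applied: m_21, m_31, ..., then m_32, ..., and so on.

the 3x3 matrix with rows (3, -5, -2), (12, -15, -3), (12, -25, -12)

multipliers: 4, 4, -1

Forward elimination:
R2 <- R2 - (4)*R1:  [ 0  5  5 ]
R3 <- R3 - (4)*R1:  [  0  -5  -4 ]
R3 <- R3 - (-1)*R2:  [ 0  0  1 ]
Multipliers (in order of application): m_{21} = 4, m_{31} = 4, m_{32} = -1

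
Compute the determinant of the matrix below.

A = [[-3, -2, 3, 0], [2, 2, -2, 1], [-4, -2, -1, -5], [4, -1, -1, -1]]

det(A) = 9

Forward elimination:
R2 <- R2 - (-2/3)*R1:  [   0  2/3    0    1 ]
R3 <- R3 - (4/3)*R1:  [   0  2/3   -5   -5 ]
R4 <- R4 - (-4/3)*R1:  [     0  -11/3      3     -1 ]
R3 <- R3 - (1)*R2:  [  0   0  -5  -6 ]
R4 <- R4 - (-11/2)*R2:  [   0    0    3  9/2 ]
R4 <- R4 - (-3/5)*R3:  [    0     0     0  9/10 ]
Upper-triangular form:
[ -3   -2   3     0 ]
[  0  2/3   0     1 ]
[  0    0  -5    -6 ]
[  0    0   0  9/10 ]
det(A) = (-1)^0 * (-3) * (2/3) * (-5) * (9/10) = 9  (0 row swaps -> sign +1)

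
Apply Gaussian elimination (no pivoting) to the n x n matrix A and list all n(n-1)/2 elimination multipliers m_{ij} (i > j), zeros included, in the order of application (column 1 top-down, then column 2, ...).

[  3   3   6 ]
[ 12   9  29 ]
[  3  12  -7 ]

Forward elimination:
R2 <- R2 - (4)*R1:  [  0  -3   5 ]
R3 <- R3 - (1)*R1:  [   0    9  -13 ]
R3 <- R3 - (-3)*R2:  [ 0  0  2 ]
Multipliers (in order of application): m_{21} = 4, m_{31} = 1, m_{32} = -3

multipliers: 4, 1, -3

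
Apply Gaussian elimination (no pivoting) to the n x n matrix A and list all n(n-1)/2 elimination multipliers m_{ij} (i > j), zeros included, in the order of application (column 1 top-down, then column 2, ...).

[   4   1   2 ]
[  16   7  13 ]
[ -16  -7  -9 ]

multipliers: 4, -4, -1

Forward elimination:
R2 <- R2 - (4)*R1:  [ 0  3  5 ]
R3 <- R3 - (-4)*R1:  [  0  -3  -1 ]
R3 <- R3 - (-1)*R2:  [ 0  0  4 ]
Multipliers (in order of application): m_{21} = 4, m_{31} = -4, m_{32} = -1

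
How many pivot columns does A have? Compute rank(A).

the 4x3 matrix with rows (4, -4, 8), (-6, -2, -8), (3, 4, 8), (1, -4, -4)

rank(A) = 3

Row reduction:
R2 <- R2 - (-3/2)*R1:  [  0  -8   4 ]
R3 <- R3 - (3/4)*R1:  [ 0  7  2 ]
R4 <- R4 - (1/4)*R1:  [  0  -3  -6 ]
R3 <- R3 - (-7/8)*R2:  [    0     0  11/2 ]
R4 <- R4 - (3/8)*R2:  [     0      0  -15/2 ]
R4 <- R4 - (-15/11)*R3:  [ 0  0  0 ]
Row echelon form:
[ 4  -4     8 ]
[ 0  -8     4 ]
[ 0   0  11/2 ]
[ 0   0     0 ]
Nonzero rows / pivot columns: 3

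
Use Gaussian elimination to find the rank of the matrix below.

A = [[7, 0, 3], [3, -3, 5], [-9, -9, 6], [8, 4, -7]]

rank(A) = 3

Row reduction:
R2 <- R2 - (3/7)*R1:  [    0    -3  26/7 ]
R3 <- R3 - (-9/7)*R1:  [    0    -9  69/7 ]
R4 <- R4 - (8/7)*R1:  [     0      4  -73/7 ]
R3 <- R3 - (3)*R2:  [    0     0  -9/7 ]
R4 <- R4 - (-4/3)*R2:  [       0        0  -115/21 ]
R4 <- R4 - (115/27)*R3:  [ 0  0  0 ]
Row echelon form:
[ 7   0     3 ]
[ 0  -3  26/7 ]
[ 0   0  -9/7 ]
[ 0   0     0 ]
Nonzero rows / pivot columns: 3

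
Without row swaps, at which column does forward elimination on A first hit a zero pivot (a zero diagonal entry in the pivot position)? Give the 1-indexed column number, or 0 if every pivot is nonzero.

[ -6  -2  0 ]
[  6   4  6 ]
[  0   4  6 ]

first zero-pivot column = 0

Naive forward elimination:
R2 <- R2 - (-1)*R1:  [ 0  2  6 ]
R3 <- R3 - (2)*R2:  [  0   0  -6 ]
All pivots nonzero; naive elimination completes without hitting a zero pivot.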